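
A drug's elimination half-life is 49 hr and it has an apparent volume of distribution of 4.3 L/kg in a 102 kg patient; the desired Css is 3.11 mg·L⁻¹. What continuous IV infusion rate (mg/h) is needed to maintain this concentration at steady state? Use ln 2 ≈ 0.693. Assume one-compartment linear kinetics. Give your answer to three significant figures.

Vd(total) = 102 kg × 4.3 L/kg = 438.6 L
CL = ln 2 · Vd / t½ = 0.693 × 438.6 / 49 = 6.203 L/h
Infusion rate = CL × Css = 6.203 × 3.11 = 19.29 mg/h

19.3 mg/h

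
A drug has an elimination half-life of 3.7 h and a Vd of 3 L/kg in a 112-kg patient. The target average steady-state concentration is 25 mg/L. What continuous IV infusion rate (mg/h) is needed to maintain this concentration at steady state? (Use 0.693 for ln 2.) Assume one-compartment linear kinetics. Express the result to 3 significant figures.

Total Vd = 3 × 112 = 336.0 L
k = 0.693/3.7 = 0.1873 h⁻¹, so CL = k·Vd = 0.1873 × 336.0 = 62.93 L/h
Infusion rate = CL × Css = 62.93 × 25 = 1573 mg/h

1570 mg/h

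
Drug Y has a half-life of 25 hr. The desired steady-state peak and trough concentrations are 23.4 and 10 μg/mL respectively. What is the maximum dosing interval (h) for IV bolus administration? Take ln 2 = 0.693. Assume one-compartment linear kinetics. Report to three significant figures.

k = 0.693 / t½ = 0.693 / 25 = 0.02772 h⁻¹
Between IV bolus doses, concentration decays as C = C₀·e^(−kτ), so C_peak/C_trough = e^(kτ).
τ_max = ln(C_peak/C_trough) / k = ln(23.4/10) / 0.02772 = 0.8502 / 0.02772 = 30.67 h

30.7 h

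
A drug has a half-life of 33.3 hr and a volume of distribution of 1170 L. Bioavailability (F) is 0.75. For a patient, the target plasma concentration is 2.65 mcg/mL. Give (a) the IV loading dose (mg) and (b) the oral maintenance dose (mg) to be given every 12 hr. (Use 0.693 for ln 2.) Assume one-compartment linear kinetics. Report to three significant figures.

(a) 3100 mg; (b) 1030 mg

LD = Vd × C = 1170 × 2.65 = 3101 mg
CL = 0.693 × Vd / t½ = 0.693 × 1170 / 33.3 = 24.35 L/h
D = CL × Css × τ / F = 24.35 × 2.65 × 12 / 0.75 = 1032 mg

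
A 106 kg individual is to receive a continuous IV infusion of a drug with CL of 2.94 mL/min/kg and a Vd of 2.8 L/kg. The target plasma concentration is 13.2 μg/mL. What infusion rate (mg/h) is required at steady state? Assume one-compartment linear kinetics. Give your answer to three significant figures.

247 mg/h

CL = 2.94 mL/min/kg × 106 kg = 311.6 mL/min = 311.6 × 60/1000 = 18.70 L/h
Rate = CL × Css = 18.70 × 13.2 = 246.8 mg/h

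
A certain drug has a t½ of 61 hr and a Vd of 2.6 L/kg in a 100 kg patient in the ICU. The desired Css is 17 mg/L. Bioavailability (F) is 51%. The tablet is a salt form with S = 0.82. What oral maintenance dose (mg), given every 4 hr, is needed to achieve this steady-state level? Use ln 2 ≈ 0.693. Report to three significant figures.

480 mg

Total Vd = 2.6 × 100 = 260.0 L
k = 0.693/61 = 0.01136 h⁻¹, so CL = k·Vd = 0.01136 × 260.0 = 2.954 L/h
D = CL × Css × τ / F / S = 2.954 × 17 × 4 / 0.51 / 0.82 = 480.3 mg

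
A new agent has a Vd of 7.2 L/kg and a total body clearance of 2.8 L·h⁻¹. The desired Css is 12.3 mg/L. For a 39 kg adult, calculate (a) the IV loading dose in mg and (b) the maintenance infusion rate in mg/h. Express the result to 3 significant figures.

(a) 3450 mg; (b) 34.4 mg/h

Vd(total) = 39 kg × 7.2 L/kg = 280.8 L
Loading: fill Vd to C_target → 280.8 L × 12.3 mg/L = 3454 mg
Infusion rate = 2.800 L/h × 12.3 mg/L = 34.44 mg/h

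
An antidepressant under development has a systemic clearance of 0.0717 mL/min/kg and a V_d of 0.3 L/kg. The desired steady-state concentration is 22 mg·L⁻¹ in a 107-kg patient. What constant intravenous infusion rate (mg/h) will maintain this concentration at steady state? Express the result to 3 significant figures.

CL = 0.0717 mL/min/kg × 107 kg = 7.672 mL/min = 7.672 × 60/1000 = 0.4603 L/h
Infusion rate = CL · Css = 0.4603 L/h × 22 mg/L = 10.13 mg/h

10.1 mg/h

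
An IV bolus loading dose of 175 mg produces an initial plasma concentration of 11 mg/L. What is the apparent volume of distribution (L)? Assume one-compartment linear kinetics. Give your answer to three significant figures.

Immediately after an IV bolus, C₀ = Dose / Vd, so Vd = Dose / C₀.
Vd = 175 / 11 = 15.91 L

15.9 L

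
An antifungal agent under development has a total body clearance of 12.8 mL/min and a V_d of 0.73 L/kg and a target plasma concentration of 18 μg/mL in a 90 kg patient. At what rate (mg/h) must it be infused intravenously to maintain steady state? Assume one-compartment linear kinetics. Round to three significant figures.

13.8 mg/h

CL = 12.8 mL/min = 12.8 × 0.06 = 0.7680 L/h
Vd does not affect the maintenance rate; only clearance governs steady-state input.
Infusion rate = CL · Css = 0.7680 L/h × 18 mg/L = 13.82 mg/h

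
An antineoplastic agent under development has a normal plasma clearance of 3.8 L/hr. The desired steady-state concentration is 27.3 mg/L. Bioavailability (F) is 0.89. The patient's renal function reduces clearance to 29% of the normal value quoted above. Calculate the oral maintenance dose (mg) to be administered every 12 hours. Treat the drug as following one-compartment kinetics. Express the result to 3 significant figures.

Patient clearance = 0.29 × 3.800 = 1.102 L/h
D = CL × Css × τ / F = 1.102 × 27.3 × 12 / 0.89 = 405.6 mg

406 mg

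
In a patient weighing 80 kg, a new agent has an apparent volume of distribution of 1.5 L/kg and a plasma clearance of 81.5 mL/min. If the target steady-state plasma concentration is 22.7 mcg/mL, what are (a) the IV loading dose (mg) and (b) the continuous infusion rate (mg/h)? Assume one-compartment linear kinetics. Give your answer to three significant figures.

(a) 2720 mg; (b) 111 mg/h

Vd = 1.5 L/kg × 80 kg = 120.0 L
Loading dose = Vd × C = 120.0 × 22.7 = 2724 mg
CL = 81.5 mL/min = 81.5 × 0.06 = 4.890 L/h
Infusion rate = 4.890 L/h × 22.7 mg/L = 111.0 mg/h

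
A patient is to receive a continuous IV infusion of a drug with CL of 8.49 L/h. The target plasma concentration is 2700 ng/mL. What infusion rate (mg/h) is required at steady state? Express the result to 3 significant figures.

22.9 mg/h

C = 2700 ng/mL = 2.700 mg/L
Infusion rate = CL · Css = 8.490 L/h × 2.7 mg/L = 22.92 mg/h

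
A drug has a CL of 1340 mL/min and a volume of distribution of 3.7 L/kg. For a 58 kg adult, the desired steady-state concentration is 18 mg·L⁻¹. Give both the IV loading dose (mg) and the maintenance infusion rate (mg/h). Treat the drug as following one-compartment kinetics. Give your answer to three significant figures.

(a) 3860 mg; (b) 1450 mg/h

Vd(total) = 58 kg × 3.7 L/kg = 214.6 L
Loading: fill Vd to C_target → 214.6 L × 18 mg/L = 3863 mg
CL = 1340 mL/min = 1340 × 0.06 = 80.40 L/h
Maintenance infusion rate = CL × Css = 80.40 × 18 = 1447 mg/h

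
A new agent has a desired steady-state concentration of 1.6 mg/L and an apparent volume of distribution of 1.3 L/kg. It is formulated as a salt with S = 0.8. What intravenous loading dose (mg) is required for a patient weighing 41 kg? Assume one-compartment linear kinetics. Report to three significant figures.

107 mg

Vd = 1.3 L/kg × 41 kg = 53.30 L
LD = Vd × C / S = 53.30 × 1.600 / 0.8 = 106.6 mg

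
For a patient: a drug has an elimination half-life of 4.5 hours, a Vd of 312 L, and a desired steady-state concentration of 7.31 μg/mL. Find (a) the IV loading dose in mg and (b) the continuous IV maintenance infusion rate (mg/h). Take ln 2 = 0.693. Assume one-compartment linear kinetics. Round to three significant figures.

LD = Vd × C = 312.0 × 7.31 = 2281 mg
CL = 0.693 × Vd / t½ = 0.693 × 312.0 / 4.5 = 48.05 L/h
Infusion rate = CL × Css = 48.05 × 7.31 = 351.2 mg/h

(a) 2280 mg; (b) 351 mg/h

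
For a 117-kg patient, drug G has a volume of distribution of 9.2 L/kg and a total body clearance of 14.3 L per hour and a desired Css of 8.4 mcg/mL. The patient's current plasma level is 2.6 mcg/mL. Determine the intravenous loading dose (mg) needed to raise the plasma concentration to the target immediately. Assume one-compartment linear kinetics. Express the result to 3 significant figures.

6240 mg

Vd(total) = 117 kg × 9.2 L/kg = 1076 L
Concentration deficit ΔC = 8.4 − 2.6 = 5.800 mg/L
LD = Vd × ΔC = 1076 × 5.800 = 6241 mg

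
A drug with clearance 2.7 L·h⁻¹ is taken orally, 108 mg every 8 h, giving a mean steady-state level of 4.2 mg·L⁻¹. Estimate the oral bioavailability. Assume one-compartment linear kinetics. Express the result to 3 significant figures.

F·D/τ = CL·Css at steady state → F = CL·Css·τ / D.
F = 2.7 × 4.2 × 8 / 108 = 0.840

0.840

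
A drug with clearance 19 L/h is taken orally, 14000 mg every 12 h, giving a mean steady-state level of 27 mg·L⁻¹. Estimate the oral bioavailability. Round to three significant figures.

0.440

F·D/τ = CL·Css at steady state → F = CL·Css·τ / D.
F = 19 × 27 × 12 / 14000 = 0.440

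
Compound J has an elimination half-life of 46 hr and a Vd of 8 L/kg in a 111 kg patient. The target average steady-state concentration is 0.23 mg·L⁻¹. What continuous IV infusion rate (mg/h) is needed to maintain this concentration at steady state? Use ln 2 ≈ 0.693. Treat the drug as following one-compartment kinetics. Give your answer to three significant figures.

Vd(total) = 111 kg × 8 L/kg = 888.0 L
CL = ln 2 · Vd / t½ = 0.693 × 888.0 / 46 = 13.38 L/h
Infusion rate = CL × Css = 13.38 × 0.23 = 3.077 mg/h

3.08 mg/h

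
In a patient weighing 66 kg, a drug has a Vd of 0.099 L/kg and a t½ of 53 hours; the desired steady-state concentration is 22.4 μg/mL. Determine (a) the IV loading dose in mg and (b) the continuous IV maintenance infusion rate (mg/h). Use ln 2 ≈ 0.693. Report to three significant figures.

Vd = 0.099 L/kg × 66 kg = 6.534 L
LD = Vd × C = 6.534 × 22.4 = 146.4 mg
CL = 0.693 × Vd / t½ = 0.693 × 6.534 / 53 = 0.08544 L/h
Infusion rate = CL × Css = 0.08544 × 22.4 = 1.914 mg/h

(a) 146 mg; (b) 1.91 mg/h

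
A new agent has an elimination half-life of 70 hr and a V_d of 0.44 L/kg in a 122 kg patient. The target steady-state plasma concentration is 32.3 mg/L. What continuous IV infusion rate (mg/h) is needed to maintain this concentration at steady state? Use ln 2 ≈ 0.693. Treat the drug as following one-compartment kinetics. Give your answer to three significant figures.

17.2 mg/h

Vd = 0.44 L/kg × 122 kg = 53.68 L
k = 0.693/70 = 0.009900 h⁻¹, so CL = k·Vd = 0.009900 × 53.68 = 0.5314 L/h
Infusion rate = CL × Css = 0.5314 × 32.3 = 17.16 mg/h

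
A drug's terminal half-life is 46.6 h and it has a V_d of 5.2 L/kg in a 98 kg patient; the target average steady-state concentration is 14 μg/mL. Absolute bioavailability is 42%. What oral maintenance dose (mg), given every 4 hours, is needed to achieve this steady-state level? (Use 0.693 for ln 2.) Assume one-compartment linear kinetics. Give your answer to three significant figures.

1010 mg

Vd(total) = 98 kg × 5.2 L/kg = 509.6 L
CL = 0.693 × Vd / t½ = 0.693 × 509.6 / 46.6 = 7.578 L/h
D = CL × Css × τ / F = 7.578 × 14 × 4 / 0.42 = 1010 mg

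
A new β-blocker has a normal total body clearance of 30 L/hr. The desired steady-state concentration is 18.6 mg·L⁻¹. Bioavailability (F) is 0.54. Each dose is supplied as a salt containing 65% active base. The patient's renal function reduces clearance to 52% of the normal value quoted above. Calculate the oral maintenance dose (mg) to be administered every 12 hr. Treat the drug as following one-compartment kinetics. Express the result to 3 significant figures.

9920 mg

Patient clearance = 0.52 × 30.00 = 15.60 L/h
D = CL × Css × τ / F / S = 15.60 × 18.6 × 12 / 0.54 / 0.65 = 9920 mg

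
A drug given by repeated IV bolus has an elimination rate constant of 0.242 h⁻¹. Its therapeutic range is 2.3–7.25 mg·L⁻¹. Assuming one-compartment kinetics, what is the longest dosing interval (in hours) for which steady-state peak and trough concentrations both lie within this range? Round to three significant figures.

Between IV bolus doses, concentration decays as C = C₀·e^(−kτ), so C_peak/C_trough = e^(kτ).
τ_max = ln(C_peak/C_trough) / k = ln(7.25/2.3) / 0.2420 = 1.148 / 0.2420 = 4.744 h

4.74 h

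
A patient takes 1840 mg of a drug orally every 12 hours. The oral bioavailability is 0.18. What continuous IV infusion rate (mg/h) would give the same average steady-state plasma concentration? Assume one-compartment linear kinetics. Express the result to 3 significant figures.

Equivalent systemic input: infusion rate = F·D/τ.
Rate = 0.18 × 1840 / 12 = 27.60 mg/h

27.6 mg/h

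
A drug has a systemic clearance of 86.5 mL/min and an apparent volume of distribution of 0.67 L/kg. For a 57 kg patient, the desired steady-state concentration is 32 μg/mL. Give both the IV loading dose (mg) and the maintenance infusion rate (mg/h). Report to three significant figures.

Vd(total) = 57 kg × 0.67 L/kg = 38.19 L
LD = Vd · C_target = 38.19 × 32 = 1222 mg
CL = 86.5 mL/min = 86.5 × 0.06 = 5.190 L/h
Maintenance: replace elimination → rate = CL × Css = 5.190 × 32 = 166.1 mg/h

(a) 1220 mg; (b) 166 mg/h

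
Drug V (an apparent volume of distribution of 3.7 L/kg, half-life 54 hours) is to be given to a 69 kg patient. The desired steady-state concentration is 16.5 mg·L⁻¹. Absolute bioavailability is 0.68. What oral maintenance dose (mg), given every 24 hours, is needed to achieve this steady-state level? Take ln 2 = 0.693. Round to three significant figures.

Vd = 3.7 L/kg × 69 kg = 255.3 L
k = 0.693/54 = 0.01283 h⁻¹, so CL = k·Vd = 0.01283 × 255.3 = 3.275 L/h
D = CL × Css × τ / F = 3.275 × 16.5 × 24 / 0.68 = 1907 mg

1910 mg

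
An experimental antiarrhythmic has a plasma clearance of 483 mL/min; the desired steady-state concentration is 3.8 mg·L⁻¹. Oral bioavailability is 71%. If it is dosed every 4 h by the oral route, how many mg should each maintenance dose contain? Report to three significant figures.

620 mg

CL = 483 mL/min = 483 × 0.06 = 28.98 L/h
D = CL × Css × τ / F = 28.98 × 3.8 × 4 / 0.71 = 620.4 mg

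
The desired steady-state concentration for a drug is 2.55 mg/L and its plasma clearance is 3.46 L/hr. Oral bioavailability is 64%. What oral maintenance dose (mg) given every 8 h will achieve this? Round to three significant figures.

110 mg

D = CL × Css × τ / F = 3.460 × 2.55 × 8 / 0.64 = 110.3 mg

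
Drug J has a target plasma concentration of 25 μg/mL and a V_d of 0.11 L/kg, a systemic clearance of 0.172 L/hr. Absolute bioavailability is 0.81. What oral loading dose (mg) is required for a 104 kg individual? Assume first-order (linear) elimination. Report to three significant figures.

Total Vd = 0.11 × 104 = 11.44 L
LD = Vd × C / F = 11.44 × 25.00 / 0.81 = 353.1 mg

353 mg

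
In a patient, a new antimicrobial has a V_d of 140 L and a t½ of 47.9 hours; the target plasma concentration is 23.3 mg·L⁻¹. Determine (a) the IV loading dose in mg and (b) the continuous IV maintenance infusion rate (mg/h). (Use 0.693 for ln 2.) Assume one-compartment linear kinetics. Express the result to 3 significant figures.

(a) 3260 mg; (b) 47.2 mg/h

LD = Vd × C = 140.0 × 23.3 = 3262 mg
CL = 0.693 × Vd / t½ = 0.693 × 140.0 / 47.9 = 2.025 L/h
Infusion rate = CL × Css = 2.025 × 23.3 = 47.18 mg/h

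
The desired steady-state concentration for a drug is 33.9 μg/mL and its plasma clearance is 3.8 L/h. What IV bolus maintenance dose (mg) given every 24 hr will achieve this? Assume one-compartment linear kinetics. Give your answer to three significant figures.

D = CL × Css × τ = 3.800 × 33.9 × 24 = 3092 mg

3090 mg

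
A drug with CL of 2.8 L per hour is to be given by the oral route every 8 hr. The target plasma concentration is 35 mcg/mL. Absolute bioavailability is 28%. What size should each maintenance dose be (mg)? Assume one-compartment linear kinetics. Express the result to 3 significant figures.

D = CL × Css × τ / F = 2.800 × 35 × 8 / 0.28 = 2800 mg

2800 mg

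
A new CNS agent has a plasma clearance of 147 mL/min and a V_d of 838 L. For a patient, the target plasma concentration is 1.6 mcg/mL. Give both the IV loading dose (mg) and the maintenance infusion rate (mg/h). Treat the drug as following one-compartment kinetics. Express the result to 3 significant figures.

(a) 1340 mg; (b) 14.1 mg/h

Loading dose = Vd × C = 838.0 × 1.6 = 1341 mg
Convert clearance: 147 mL/min × 60 min/h ÷ 1000 mL/L = 8.820 L/h
Maintenance infusion rate = CL × Css = 8.820 × 1.6 = 14.11 mg/h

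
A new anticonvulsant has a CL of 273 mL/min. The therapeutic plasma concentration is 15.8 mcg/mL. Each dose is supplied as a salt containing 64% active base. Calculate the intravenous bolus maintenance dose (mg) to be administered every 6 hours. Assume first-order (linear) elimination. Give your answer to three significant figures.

CL = 273 mL/min × 60/1000 = 16.38 L/h
D = CL × Css × τ / S = 16.38 × 15.8 × 6 / 0.64 = 2426 mg

2430 mg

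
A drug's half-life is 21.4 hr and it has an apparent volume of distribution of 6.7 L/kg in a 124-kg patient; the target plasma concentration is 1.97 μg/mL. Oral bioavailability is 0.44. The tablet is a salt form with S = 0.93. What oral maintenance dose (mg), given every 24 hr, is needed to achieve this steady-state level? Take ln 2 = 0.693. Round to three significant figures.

Vd = 6.7 L/kg × 124 kg = 830.8 L
CL = 0.693 × Vd / t½ = 0.693 × 830.8 / 21.4 = 26.90 L/h
D = CL × Css × τ / F / S = 26.90 × 1.97 × 24 / 0.44 / 0.93 = 3108 mg

3110 mg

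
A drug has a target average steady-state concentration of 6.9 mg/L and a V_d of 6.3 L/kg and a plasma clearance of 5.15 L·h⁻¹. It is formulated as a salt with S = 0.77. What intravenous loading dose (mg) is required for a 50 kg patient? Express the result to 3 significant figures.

Total Vd = 6.3 × 50 = 315.0 L
LD = Vd × C / S = 315.0 × 6.900 / 0.77 = 2823 mg

2820 mg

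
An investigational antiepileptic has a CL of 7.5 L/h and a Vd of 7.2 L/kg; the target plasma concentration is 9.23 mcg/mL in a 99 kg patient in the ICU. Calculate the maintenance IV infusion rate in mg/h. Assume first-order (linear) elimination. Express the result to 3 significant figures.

At steady state, infusion rate equals elimination rate: rate in = CL × Css.
Rate = CL × Css = 7.500 × 9.23 = 69.23 mg/h

69.2 mg/h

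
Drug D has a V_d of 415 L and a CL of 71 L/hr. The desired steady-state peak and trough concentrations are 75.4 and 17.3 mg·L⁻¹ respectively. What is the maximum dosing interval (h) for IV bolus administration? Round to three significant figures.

k = CL / Vd = 71.00 / 415.0 = 0.1711 h⁻¹
Between IV bolus doses, concentration decays as C = C₀·e^(−kτ), so C_peak/C_trough = e^(kτ).
τ_max = ln(C_peak/C_trough) / k = ln(75.4/17.3) / 0.1711 = 1.472 / 0.1711 = 8.603 h

8.60 h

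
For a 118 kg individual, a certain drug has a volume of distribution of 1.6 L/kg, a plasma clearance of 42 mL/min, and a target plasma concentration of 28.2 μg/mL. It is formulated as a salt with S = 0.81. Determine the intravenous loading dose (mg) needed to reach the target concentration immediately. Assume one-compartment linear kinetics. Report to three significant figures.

6570 mg

Total Vd = 1.6 × 118 = 188.8 L
LD = Vd × C / S = 188.8 × 28.20 / 0.81 = 6573 mg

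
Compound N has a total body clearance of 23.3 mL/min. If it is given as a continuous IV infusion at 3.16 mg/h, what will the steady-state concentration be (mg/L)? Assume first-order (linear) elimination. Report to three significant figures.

CL = 23.3 mL/min = 23.3 × 0.06 = 1.398 L/h
Css = rate / CL = 3.16 / 1.398 = 2.260 mg/L

2.26 mg/L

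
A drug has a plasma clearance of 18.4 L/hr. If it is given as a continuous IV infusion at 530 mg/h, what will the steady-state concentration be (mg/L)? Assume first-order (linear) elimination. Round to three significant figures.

28.8 mg/L

Css = rate / CL = 530 / 18.40 = 28.80 mg/L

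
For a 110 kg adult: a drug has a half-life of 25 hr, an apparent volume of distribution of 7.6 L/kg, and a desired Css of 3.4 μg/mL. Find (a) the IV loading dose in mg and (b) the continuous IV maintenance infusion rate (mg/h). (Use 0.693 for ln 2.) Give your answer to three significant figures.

Total Vd = 7.6 × 110 = 836.0 L
LD = Vd × C = 836.0 × 3.4 = 2842 mg
CL = 0.693 × Vd / t½ = 0.693 × 836.0 / 25 = 23.17 L/h
Infusion rate = CL × Css = 23.17 × 3.4 = 78.78 mg/h

(a) 2840 mg; (b) 78.8 mg/h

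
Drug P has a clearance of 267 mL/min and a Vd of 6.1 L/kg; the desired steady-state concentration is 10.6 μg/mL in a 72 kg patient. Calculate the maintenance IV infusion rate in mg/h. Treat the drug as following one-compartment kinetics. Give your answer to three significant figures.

170 mg/h

CL = 267 mL/min = 267 × 0.06 = 16.02 L/h
Rate = CL × Css = 16.02 × 10.6 = 169.8 mg/h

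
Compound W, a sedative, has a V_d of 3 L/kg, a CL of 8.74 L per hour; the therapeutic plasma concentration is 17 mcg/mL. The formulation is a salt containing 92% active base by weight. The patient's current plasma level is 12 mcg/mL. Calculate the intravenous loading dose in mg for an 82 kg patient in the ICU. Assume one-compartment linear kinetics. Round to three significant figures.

Vd(total) = 82 kg × 3 L/kg = 246.0 L
Concentration deficit ΔC = 17 − 12 = 5.000 mg/L
LD = Vd × ΔC / S = 246.0 × 5.000 / 0.92 = 1337 mg

1340 mg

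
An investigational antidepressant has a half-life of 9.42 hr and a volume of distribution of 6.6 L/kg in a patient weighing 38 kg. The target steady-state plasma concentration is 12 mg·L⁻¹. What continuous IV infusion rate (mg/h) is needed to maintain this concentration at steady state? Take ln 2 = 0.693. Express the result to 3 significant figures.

Total Vd = 6.6 × 38 = 250.8 L
CL = 0.693 × Vd / t½ = 0.693 × 250.8 / 9.42 = 18.45 L/h
Infusion rate = CL × Css = 18.45 × 12 = 221.4 mg/h

221 mg/h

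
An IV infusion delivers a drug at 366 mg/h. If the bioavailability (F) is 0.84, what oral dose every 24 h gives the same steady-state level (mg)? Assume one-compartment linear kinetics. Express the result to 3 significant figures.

10500 mg

To maintain the same Css, the systemic dosing rate must be unchanged: F·D/τ = infusion rate.
D = rate × τ / F = 366 × 24 / 0.84 = 10460 mg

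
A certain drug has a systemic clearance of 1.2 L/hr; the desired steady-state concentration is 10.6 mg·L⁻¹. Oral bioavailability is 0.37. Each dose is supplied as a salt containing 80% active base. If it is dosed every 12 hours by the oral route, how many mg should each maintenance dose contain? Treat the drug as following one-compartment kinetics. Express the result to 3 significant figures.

516 mg

At steady state, dose per interval replaces the amount cleared in that interval: F·S·D/τ = CL·Css.
D = CL × Css × τ / F / S = 1.200 × 10.6 × 12 / 0.37 / 0.8 = 515.7 mg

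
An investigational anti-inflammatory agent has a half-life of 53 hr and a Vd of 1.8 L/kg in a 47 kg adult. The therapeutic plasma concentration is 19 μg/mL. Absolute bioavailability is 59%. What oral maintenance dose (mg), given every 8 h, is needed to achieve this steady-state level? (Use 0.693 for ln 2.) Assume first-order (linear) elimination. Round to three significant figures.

285 mg

Vd(total) = 47 kg × 1.8 L/kg = 84.60 L
k = 0.693/53 = 0.01308 h⁻¹, so CL = k·Vd = 0.01308 × 84.60 = 1.107 L/h
D = CL × Css × τ / F = 1.107 × 19 × 8 / 0.59 = 285.2 mg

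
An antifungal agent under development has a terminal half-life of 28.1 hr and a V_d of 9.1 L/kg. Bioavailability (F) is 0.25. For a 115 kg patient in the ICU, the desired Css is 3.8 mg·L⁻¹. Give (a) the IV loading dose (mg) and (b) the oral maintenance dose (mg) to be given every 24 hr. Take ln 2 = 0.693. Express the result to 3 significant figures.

Total Vd = 9.1 × 115 = 1047 L
LD = Vd × C = 1047 × 3.8 = 3979 mg
CL = 0.693 × Vd / t½ = 0.693 × 1047 / 28.1 = 25.82 L/h
D = CL × Css × τ / F = 25.82 × 3.8 × 24 / 0.25 = 9419 mg

(a) 3980 mg; (b) 9420 mg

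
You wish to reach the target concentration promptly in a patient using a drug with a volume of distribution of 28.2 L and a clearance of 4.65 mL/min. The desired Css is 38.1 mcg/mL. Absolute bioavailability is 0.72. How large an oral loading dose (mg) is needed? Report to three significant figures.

LD = Vd × C / F = 28.20 × 38.10 / 0.72 = 1492 mg

1490 mg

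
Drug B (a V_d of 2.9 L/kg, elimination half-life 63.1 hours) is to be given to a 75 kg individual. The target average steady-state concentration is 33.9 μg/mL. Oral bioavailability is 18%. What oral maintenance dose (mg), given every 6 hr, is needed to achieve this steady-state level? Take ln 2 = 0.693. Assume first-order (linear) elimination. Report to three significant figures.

2700 mg

Vd(total) = 75 kg × 2.9 L/kg = 217.5 L
k = 0.693/63.1 = 0.01098 h⁻¹, so CL = k·Vd = 0.01098 × 217.5 = 2.388 L/h
D = CL × Css × τ / F = 2.388 × 33.9 × 6 / 0.18 = 2698 mg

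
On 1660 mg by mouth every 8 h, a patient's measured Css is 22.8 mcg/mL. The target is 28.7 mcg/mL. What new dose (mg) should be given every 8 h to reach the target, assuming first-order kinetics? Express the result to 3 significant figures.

2090 mg

With linear kinetics, Css is proportional to dose rate (D/τ) at fixed clearance.
D₂ = D₁ × (Css,target / Css,current) = 1660 × 28.7/22.8 = 2090 mg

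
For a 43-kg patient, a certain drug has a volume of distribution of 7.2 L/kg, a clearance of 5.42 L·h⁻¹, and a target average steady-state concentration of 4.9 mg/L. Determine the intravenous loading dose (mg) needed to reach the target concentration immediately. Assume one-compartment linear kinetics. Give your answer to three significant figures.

Vd(total) = 43 kg × 7.2 L/kg = 309.6 L
LD is governed by Vd — clearance does not enter the loading-dose calculation.
LD = Vd × C = 309.6 × 4.900 = 1517 mg

1520 mg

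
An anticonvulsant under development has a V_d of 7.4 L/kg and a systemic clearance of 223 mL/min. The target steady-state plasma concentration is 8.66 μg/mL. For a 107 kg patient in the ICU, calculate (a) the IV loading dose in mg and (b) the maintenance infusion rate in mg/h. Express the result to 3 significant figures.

Vd = 7.4 L/kg × 107 kg = 791.8 L
Loading: fill Vd to C_target → 791.8 L × 8.66 mg/L = 6857 mg
CL = 223 mL/min × 60/1000 = 13.38 L/h
Infusion rate = 13.38 L/h × 8.66 mg/L = 115.9 mg/h

(a) 6860 mg; (b) 116 mg/h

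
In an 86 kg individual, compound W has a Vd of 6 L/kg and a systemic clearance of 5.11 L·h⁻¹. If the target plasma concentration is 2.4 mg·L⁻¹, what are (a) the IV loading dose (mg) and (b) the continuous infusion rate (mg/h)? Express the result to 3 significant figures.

Vd(total) = 86 kg × 6 L/kg = 516.0 L
Loading dose = Vd × C = 516.0 × 2.4 = 1238 mg
Maintenance infusion rate = CL × Css = 5.110 × 2.4 = 12.26 mg/h

(a) 1240 mg; (b) 12.3 mg/h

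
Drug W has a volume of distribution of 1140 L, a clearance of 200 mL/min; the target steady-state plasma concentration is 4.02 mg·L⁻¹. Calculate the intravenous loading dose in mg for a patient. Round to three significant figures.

4580 mg

LD = Vd × C = 1140 × 4.020 = 4583 mg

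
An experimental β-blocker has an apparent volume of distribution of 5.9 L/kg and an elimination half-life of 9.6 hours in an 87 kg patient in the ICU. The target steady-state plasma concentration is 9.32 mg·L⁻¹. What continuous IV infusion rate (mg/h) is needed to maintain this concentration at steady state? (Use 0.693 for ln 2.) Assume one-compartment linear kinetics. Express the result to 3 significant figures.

345 mg/h

Total Vd = 5.9 × 87 = 513.3 L
CL = 0.693 × Vd / t½ = 0.693 × 513.3 / 9.6 = 37.05 L/h
Infusion rate = CL × Css = 37.05 × 9.32 = 345.3 mg/h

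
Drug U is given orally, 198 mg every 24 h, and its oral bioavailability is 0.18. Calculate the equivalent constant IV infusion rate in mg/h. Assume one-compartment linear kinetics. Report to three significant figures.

Equivalent systemic input: infusion rate = F·D/τ.
Rate = 0.18 × 198 / 24 = 1.485 mg/h

1.49 mg/h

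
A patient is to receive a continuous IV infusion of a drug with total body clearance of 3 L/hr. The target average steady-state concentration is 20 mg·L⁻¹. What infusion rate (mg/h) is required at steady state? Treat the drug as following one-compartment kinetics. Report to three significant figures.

R₀ = 3.000 × 20 = 60.00 mg/h

60.0 mg/h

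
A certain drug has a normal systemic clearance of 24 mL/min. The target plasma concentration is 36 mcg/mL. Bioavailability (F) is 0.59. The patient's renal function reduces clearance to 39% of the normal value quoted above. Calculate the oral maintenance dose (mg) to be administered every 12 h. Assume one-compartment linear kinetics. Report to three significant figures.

411 mg

Convert clearance: 24 mL/min × 60 min/h ÷ 1000 mL/L = 1.440 L/h
Patient clearance = 0.39 × 1.440 = 0.5616 L/h
D = CL × Css × τ / F = 0.5616 × 36 × 12 / 0.59 = 411.2 mg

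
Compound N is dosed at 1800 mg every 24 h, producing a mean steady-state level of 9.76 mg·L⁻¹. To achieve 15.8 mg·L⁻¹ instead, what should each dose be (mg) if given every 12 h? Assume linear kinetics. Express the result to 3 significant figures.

1460 mg

For first-order elimination, Css ∝ F·D/(CL·τ); F and CL are unchanged, so Css ∝ D/τ.
D₂ = D₁ × (Css,target / Css,current) × (τ₂/τ₁) = 1800 × (15.8/9.76) × (12/24) = 1457 mg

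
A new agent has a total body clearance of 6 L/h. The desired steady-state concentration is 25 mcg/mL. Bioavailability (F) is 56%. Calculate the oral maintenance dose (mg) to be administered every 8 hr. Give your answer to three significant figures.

2140 mg

D = CL × Css × τ / F = 6.000 × 25 × 8 / 0.56 = 2143 mg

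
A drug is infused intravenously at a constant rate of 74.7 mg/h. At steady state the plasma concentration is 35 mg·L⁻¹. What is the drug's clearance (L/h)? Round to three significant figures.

2.13 L/h

At steady state, infusion rate = CL × Css, so CL = rate / Css.
CL = 74.7 / 35 = 2.134 L/h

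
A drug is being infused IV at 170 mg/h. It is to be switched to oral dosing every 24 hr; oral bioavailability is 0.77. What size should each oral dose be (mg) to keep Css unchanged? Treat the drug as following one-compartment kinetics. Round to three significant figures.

To maintain the same Css, the systemic dosing rate must be unchanged: F·D/τ = infusion rate.
D = rate × τ / F = 170 × 24 / 0.77 = 5299 mg

5300 mg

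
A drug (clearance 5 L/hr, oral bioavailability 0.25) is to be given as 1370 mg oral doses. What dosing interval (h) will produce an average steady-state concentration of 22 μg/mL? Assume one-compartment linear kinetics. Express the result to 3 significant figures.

F·D/τ = CL·Css → τ = F·D / (CL·Css).
τ = 0.25 × 1370 / (5 × 22) = 3.114 h

3.11 h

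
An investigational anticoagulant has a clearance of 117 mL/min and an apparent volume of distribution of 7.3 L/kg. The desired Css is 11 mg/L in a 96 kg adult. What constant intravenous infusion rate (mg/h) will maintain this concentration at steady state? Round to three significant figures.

77.2 mg/h

CL = 117 mL/min × 60/1000 = 7.020 L/h
Maintenance depends on clearance, not Vd — rate in must match rate out.
R₀ = 7.020 × 11 = 77.22 mg/h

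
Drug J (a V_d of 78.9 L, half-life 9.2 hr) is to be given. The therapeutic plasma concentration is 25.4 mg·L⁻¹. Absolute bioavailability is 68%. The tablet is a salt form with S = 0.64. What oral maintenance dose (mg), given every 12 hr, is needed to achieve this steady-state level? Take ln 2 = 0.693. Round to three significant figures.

4160 mg

k = 0.693/9.2 = 0.07533 h⁻¹, so CL = k·Vd = 0.07533 × 78.90 = 5.944 L/h
D = CL × Css × τ / F / S = 5.944 × 25.4 × 12 / 0.68 / 0.64 = 4163 mg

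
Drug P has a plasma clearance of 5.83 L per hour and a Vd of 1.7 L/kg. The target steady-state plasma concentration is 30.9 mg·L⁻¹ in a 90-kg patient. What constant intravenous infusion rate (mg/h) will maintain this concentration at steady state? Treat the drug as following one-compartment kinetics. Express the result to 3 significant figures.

Maintenance depends on clearance, not Vd — rate in must match rate out.
Infusion rate = CL · Css = 5.830 L/h × 30.9 mg/L = 180.1 mg/h

180 mg/h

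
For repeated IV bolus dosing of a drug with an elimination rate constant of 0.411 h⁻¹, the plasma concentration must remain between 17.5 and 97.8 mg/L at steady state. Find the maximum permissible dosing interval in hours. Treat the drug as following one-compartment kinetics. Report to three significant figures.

Between IV bolus doses, concentration decays as C = C₀·e^(−kτ), so C_peak/C_trough = e^(kτ).
τ_max = ln(C_peak/C_trough) / k = ln(97.8/17.5) / 0.4110 = 1.721 / 0.4110 = 4.187 h

4.19 h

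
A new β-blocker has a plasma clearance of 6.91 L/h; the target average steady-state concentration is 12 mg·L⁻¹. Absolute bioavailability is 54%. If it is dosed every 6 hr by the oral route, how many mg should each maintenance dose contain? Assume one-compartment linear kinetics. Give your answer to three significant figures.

D = CL × Css × τ / F = 6.910 × 12 × 6 / 0.54 = 921.3 mg

921 mg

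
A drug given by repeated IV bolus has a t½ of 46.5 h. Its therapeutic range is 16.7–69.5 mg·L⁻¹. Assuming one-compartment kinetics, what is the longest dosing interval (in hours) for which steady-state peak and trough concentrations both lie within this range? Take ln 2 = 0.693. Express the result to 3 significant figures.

k = 0.693 / t½ = 0.693 / 46.5 = 0.01490 h⁻¹
Between IV bolus doses, concentration decays as C = C₀·e^(−kτ), so C_peak/C_trough = e^(kτ).
τ_max = ln(C_peak/C_trough) / k = ln(69.5/16.7) / 0.01490 = 1.426 / 0.01490 = 95.70 h

95.7 h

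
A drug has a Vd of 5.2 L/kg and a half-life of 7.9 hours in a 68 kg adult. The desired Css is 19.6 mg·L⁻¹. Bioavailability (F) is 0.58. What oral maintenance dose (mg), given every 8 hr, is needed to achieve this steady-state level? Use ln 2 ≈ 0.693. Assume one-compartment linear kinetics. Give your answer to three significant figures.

Total Vd = 5.2 × 68 = 353.6 L
CL = 0.693 × Vd / t½ = 0.693 × 353.6 / 7.9 = 31.02 L/h
D = CL × Css × τ / F = 31.02 × 19.6 × 8 / 0.58 = 8386 mg

8390 mg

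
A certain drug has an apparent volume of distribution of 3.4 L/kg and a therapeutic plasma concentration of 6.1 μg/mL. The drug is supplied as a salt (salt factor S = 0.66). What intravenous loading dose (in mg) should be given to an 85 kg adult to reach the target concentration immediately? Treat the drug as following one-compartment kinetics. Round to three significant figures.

2670 mg

Vd = 3.4 L/kg × 85 kg = 289.0 L
The loading dose fills Vd to the target concentration.
LD = Vd × C / S = 289.0 × 6.100 / 0.66 = 2671 mg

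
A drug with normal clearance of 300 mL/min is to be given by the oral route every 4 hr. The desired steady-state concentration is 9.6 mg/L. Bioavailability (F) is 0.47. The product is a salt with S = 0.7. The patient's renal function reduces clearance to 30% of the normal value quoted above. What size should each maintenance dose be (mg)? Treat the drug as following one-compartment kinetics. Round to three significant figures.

CL = 300 mL/min = 300 × 0.06 = 18.00 L/h
Patient clearance = 0.3 × 18.00 = 5.400 L/h
D = CL × Css × τ / F / S = 5.400 × 9.6 × 4 / 0.47 / 0.7 = 630.3 mg

630 mg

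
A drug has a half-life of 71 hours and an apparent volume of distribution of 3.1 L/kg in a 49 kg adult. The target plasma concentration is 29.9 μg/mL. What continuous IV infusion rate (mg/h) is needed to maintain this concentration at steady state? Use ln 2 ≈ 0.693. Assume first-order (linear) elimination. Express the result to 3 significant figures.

Total Vd = 3.1 × 49 = 151.9 L
CL = ln 2 · Vd / t½ = 0.693 × 151.9 / 71 = 1.483 L/h
Infusion rate = CL × Css = 1.483 × 29.9 = 44.34 mg/h

44.3 mg/h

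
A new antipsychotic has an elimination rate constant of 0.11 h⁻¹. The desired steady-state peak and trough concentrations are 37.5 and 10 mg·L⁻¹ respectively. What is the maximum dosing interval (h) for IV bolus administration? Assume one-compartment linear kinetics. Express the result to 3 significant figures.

Between IV bolus doses, concentration decays as C = C₀·e^(−kτ), so C_peak/C_trough = e^(kτ).
τ_max = ln(C_peak/C_trough) / k = ln(37.5/10) / 0.1100 = 1.322 / 0.1100 = 12.02 h

12.0 h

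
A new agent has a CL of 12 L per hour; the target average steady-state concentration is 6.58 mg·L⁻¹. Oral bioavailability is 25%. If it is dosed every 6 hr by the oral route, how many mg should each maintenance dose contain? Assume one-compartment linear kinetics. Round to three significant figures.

1900 mg

D = CL × Css × τ / F = 12.00 × 6.58 × 6 / 0.25 = 1895 mg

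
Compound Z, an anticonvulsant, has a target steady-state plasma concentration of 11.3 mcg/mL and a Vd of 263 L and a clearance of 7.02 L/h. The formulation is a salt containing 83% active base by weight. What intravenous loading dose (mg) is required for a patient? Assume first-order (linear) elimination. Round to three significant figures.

3580 mg

LD = Vd × C / S = 263.0 × 11.30 / 0.83 = 3581 mg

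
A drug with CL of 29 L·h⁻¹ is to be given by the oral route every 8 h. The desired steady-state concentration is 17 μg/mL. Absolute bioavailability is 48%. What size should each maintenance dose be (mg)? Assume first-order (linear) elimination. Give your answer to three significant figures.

D = CL × Css × τ / F = 29.00 × 17 × 8 / 0.48 = 8217 mg

8220 mg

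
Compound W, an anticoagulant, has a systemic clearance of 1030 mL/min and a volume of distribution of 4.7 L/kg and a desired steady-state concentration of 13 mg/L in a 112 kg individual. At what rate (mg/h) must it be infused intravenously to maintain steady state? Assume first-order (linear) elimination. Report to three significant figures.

803 mg/h

CL = 1030 mL/min = 1030 × 0.06 = 61.80 L/h
R₀ = 61.80 × 13 = 803.4 mg/h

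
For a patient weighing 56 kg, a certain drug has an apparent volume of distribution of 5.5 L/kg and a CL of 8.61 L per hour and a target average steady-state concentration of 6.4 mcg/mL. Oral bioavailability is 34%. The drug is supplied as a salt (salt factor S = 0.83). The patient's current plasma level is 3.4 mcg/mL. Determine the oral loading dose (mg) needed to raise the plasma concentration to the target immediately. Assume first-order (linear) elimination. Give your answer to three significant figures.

Vd(total) = 56 kg × 5.5 L/kg = 308.0 L
Loading dose depends on Vd (not clearance): it fills the distribution volume.
Concentration deficit ΔC = 6.4 − 3.4 = 3.000 mg/L
LD = Vd × ΔC / F / S = 308.0 × 3.000 / 0.34 / 0.83 = 3274 mg

3270 mg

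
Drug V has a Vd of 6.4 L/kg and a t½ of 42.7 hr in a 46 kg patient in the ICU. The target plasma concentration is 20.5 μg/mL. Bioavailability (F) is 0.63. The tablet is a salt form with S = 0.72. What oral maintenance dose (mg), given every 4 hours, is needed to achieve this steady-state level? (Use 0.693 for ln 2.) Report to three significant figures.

864 mg

Vd = 6.4 L/kg × 46 kg = 294.4 L
CL = ln 2 · Vd / t½ = 0.693 × 294.4 / 42.7 = 4.778 L/h
D = CL × Css × τ / F / S = 4.778 × 20.5 × 4 / 0.63 / 0.72 = 863.7 mg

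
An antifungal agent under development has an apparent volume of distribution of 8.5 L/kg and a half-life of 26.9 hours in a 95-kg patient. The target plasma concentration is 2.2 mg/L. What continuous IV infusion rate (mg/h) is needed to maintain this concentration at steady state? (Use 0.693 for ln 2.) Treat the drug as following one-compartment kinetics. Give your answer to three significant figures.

45.8 mg/h

Vd = 8.5 L/kg × 95 kg = 807.5 L
CL = ln 2 · Vd / t½ = 0.693 × 807.5 / 26.9 = 20.80 L/h
Infusion rate = CL × Css = 20.80 × 2.2 = 45.76 mg/h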